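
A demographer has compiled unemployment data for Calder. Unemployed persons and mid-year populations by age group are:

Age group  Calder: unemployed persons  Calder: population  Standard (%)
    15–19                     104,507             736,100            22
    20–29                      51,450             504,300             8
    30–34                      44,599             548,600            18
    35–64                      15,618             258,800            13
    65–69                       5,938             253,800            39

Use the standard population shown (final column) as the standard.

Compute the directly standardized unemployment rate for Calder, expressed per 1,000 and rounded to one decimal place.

71.0

Age-specific rates per 1,000 for Calder: 141.974, 102.023, 81.296, 60.348, 23.396.
Standard weights: 0.22, 0.08, 0.18, 0.13, 0.39.
Standardized rate: 0.2200×141.974 + 0.0800×102.023 + 0.1800×81.296 + 0.1300×60.348 + 0.3900×23.396 = 70.9991 per 1,000.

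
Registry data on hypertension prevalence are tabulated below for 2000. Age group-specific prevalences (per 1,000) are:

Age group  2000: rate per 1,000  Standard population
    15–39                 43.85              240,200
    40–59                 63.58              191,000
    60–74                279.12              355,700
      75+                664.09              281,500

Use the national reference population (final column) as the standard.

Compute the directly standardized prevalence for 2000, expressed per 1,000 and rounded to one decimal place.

Standard total = 1,068,400; weights = 0.2248, 0.1788, 0.3329, 0.2635.
Standardized rate: 0.2248×43.85 + 0.1788×63.58 + 0.3329×279.12 + 0.2635×664.09 = 289.1247 per 1,000.

289.1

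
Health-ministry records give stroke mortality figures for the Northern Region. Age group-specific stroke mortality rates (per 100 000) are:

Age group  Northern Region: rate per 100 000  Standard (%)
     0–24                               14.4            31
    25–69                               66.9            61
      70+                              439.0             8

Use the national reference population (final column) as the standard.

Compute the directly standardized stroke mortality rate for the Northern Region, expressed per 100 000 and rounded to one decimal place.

80.4

Standard weights: 0.31, 0.61, 0.08.
Standardized rate: 0.3100×14.4 + 0.6100×66.9 + 0.0800×439.0 = 80.3930 per 100 000.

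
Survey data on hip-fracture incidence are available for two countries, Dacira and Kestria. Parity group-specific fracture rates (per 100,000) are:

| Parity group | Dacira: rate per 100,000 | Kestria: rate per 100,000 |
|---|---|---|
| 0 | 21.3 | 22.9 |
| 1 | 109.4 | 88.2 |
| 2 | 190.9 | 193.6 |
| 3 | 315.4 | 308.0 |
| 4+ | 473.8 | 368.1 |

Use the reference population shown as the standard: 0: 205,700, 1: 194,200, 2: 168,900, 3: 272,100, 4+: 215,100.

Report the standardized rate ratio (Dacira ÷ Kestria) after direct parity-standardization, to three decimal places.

1.129

Standard total = 1,056,000; weights = 0.1948, 0.1839, 0.1599, 0.2577, 0.2037.
Dacira: 0.1948×21.3 + 0.1839×109.4 + 0.1599×190.9 + 0.2577×315.4 + 0.2037×473.8 = 232.5801 per 100,000.
Kestria: 0.1948×22.9 + 0.1839×88.2 + 0.1599×193.6 + 0.2577×308.0 + 0.2037×368.1 = 205.9878 per 100,000.
Ratio = 232.5801 ÷ 205.9878 = 1.12910.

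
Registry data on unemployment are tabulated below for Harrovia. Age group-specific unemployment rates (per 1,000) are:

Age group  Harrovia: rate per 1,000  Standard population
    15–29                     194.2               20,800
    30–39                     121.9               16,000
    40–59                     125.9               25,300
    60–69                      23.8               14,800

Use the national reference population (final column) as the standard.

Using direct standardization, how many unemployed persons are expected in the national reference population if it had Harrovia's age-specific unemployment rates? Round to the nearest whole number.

9527

Expected unemployed persons = Σ (standard pop × age-specific rate ÷ 1,000)
= 20,800×194.2/1,000 + 16,000×121.9/1,000 + 25,300×125.9/1,000 + 14,800×23.8/1,000
= 4039.36 + 1950.40 + 3185.27 + 352.24 = 9527.27.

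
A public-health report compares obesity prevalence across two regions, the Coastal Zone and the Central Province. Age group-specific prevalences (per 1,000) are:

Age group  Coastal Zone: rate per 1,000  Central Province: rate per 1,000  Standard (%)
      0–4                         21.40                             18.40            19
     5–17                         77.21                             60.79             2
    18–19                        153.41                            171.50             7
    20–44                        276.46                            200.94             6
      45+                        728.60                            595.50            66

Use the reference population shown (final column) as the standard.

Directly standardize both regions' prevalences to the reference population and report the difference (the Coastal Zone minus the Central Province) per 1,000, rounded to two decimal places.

Standard weights: 0.19, 0.02, 0.07, 0.06, 0.66.
The Coastal Zone: 0.1900×21.40 + 0.0200×77.21 + 0.0700×153.41 + 0.0600×276.46 + 0.6600×728.60 = 513.8125 per 1,000.
The Central Province: 0.1900×18.40 + 0.0200×60.79 + 0.0700×171.50 + 0.0600×200.94 + 0.6600×595.50 = 421.8032 per 1,000.
Difference = 513.8125 − 421.8032 = 92.0093.

92.01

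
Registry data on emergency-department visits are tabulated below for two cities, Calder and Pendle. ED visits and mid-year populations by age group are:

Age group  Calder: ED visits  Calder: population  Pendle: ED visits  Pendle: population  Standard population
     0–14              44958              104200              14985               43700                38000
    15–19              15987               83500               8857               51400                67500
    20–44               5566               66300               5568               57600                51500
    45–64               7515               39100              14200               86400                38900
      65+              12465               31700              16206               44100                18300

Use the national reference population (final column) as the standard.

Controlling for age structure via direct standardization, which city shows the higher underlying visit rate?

Calder

Age-specific rates per 1000 for Calder: 431.459, 191.461, 83.952, 192.199, 393.218.
For Pendle: 342.906, 172.315, 96.667, 164.352, 367.483.
Standard total = 214200; weights = 0.1774, 0.3151, 0.2404, 0.1816, 0.0854.
Calder: 0.1774×431.459 + 0.3151×191.461 + 0.2404×83.952 + 0.1816×192.199 + 0.0854×393.218 = 225.5603 per 1000.
Pendle: 0.1774×342.906 + 0.3151×172.315 + 0.2404×96.667 + 0.1816×164.352 + 0.0854×367.483 = 199.6184 per 1000.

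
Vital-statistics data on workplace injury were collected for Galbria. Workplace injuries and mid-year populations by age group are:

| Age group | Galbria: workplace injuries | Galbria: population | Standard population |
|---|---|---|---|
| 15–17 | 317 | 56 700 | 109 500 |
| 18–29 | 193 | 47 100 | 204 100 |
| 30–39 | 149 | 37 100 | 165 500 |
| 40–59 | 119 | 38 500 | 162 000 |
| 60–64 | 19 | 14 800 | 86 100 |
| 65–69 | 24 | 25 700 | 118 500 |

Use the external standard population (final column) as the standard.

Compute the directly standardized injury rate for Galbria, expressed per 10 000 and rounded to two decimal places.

33.52

Age-specific rates per 10 000 for Galbria: 55.91, 40.98, 40.16, 30.91, 12.84, 9.34.
Standard total = 845 700; weights = 0.1295, 0.2413, 0.1957, 0.1916, 0.1018, 0.1401.
Standardized rate: 0.1295×55.91 + 0.2413×40.98 + 0.1957×40.16 + 0.1916×30.91 + 0.1018×12.84 + 0.1401×9.34 = 33.5240 per 10 000.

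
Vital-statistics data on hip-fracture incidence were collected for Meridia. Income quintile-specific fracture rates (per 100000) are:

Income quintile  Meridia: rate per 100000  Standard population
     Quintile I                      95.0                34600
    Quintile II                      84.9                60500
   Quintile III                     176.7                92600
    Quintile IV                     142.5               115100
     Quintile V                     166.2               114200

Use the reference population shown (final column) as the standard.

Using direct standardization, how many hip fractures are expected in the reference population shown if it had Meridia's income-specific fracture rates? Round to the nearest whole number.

Expected hip fractures = Σ (standard pop × income-specific rate ÷ 100000)
= 34600×95.0/100000 + 60500×84.9/100000 + 92600×176.7/100000 + 115100×142.5/100000 + 114200×166.2/100000
= 32.87 + 51.36 + 163.62 + 164.02 + 189.80 = 601.68.

602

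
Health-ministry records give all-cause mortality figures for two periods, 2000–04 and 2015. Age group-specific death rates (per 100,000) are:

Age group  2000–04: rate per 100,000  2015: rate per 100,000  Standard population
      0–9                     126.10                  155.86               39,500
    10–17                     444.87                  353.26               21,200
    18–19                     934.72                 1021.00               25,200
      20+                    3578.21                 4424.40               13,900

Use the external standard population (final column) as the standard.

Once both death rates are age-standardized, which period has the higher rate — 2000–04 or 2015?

Standard total = 99,800; weights = 0.3958, 0.2124, 0.2525, 0.1393.
2000–04: 0.3958×126.10 + 0.2124×444.87 + 0.2525×934.72 + 0.1393×3578.21 = 878.8002 per 100,000.
2015: 0.3958×155.86 + 0.2124×353.26 + 0.2525×1021.00 + 0.1393×4424.40 = 1010.7609 per 100,000.

2015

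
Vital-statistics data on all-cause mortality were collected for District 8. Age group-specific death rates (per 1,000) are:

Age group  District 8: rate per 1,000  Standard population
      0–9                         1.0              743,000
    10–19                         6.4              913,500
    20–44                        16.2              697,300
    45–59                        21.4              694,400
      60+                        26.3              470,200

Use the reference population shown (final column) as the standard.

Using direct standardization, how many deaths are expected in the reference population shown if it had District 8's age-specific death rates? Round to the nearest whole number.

45112

Expected deaths = Σ (standard pop × age-specific rate ÷ 1,000)
= 743,000×1.0/1,000 + 913,500×6.4/1,000 + 697,300×16.2/1,000 + 694,400×21.4/1,000 + 470,200×26.3/1,000
= 743.00 + 5846.40 + 11296.26 + 14860.16 + 12366.26 = 45112.08.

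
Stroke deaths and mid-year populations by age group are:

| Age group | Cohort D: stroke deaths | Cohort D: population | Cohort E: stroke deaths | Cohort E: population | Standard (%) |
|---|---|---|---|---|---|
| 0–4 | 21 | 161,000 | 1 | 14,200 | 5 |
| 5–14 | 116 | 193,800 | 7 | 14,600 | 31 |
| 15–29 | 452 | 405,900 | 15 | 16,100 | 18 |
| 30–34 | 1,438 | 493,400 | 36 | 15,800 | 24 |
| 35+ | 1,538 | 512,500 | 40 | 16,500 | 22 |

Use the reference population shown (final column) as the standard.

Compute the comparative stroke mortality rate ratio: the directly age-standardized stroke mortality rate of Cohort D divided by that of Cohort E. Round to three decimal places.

Age-specific rates per 100,000 for Cohort D: 13.04, 59.86, 111.36, 291.45, 300.10.
For Cohort E: 7.04, 47.95, 93.17, 227.85, 242.42.
Standard weights: 0.05, 0.31, 0.18, 0.24, 0.22.
Cohort D: 0.0500×13.04 + 0.3100×59.86 + 0.1800×111.36 + 0.2400×291.45 + 0.2200×300.10 = 175.2205 per 100,000.
Cohort E: 0.0500×7.04 + 0.3100×47.95 + 0.1800×93.17 + 0.2400×227.85 + 0.2200×242.42 = 140.0022 per 100,000.
Ratio = 175.2205 ÷ 140.0022 = 1.25156.

1.252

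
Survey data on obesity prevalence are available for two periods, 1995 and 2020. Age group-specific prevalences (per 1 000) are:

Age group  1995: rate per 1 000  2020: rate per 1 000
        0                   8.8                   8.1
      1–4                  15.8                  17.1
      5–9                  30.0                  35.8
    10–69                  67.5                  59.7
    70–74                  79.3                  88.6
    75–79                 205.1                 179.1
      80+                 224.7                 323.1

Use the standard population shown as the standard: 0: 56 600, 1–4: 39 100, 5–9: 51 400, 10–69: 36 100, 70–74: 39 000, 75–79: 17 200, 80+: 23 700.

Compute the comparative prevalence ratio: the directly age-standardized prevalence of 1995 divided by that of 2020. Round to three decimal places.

Standard total = 263 100; weights = 0.2151, 0.1486, 0.1954, 0.1372, 0.1482, 0.0654, 0.0901.
1995: 0.2151×8.8 + 0.1486×15.8 + 0.1954×30.0 + 0.1372×67.5 + 0.1482×79.3 + 0.0654×205.1 + 0.0901×224.7 = 64.7678 per 1 000.
2020: 0.2151×8.1 + 0.1486×17.1 + 0.1954×35.8 + 0.1372×59.7 + 0.1482×88.6 + 0.0654×179.1 + 0.0901×323.1 = 73.4160 per 1 000.
Ratio = 64.7678 ÷ 73.4160 = 0.88220.

0.882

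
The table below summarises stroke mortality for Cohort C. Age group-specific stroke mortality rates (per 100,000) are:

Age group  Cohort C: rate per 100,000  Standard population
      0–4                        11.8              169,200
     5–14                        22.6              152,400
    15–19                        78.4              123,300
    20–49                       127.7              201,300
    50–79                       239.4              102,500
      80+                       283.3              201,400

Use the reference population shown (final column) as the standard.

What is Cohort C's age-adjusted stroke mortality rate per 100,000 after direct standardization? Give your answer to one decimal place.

128.8

Standard total = 950,100; weights = 0.1781, 0.1604, 0.1298, 0.2119, 0.1079, 0.2120.
Standardized rate: 0.1781×11.8 + 0.1604×22.6 + 0.1298×78.4 + 0.2119×127.7 + 0.1079×239.4 + 0.2120×283.3 = 128.8376 per 100,000.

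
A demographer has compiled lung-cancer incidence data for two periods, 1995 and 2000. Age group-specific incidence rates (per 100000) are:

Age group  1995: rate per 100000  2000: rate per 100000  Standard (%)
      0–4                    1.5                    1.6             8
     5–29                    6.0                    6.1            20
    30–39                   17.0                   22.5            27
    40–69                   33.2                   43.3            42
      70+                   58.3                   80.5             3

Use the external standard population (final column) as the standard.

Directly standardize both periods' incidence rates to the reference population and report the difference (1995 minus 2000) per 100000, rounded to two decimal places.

-6.42

Standard weights: 0.08, 0.20, 0.27, 0.42, 0.03.
1995: 0.0800×1.5 + 0.2000×6.0 + 0.2700×17.0 + 0.4200×33.2 + 0.0300×58.3 = 21.6030 per 100000.
2000: 0.0800×1.6 + 0.2000×6.1 + 0.2700×22.5 + 0.4200×43.3 + 0.0300×80.5 = 28.0240 per 100000.
Difference = 21.6030 − 28.0240 = -6.4210.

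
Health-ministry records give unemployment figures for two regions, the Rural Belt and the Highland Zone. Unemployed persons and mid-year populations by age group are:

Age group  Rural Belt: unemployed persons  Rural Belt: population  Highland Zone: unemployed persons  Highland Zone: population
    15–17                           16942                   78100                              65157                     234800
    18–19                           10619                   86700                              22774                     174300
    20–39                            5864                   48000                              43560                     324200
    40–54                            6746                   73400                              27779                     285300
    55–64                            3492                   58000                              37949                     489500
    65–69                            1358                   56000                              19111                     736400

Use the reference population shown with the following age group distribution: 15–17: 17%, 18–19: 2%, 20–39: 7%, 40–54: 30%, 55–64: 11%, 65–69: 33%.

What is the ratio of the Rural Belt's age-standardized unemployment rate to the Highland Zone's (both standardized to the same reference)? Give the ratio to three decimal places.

Age-specific rates per 1000 for the Rural Belt: 216.927, 122.480, 122.167, 91.907, 60.207, 24.250.
For the Highland Zone: 277.500, 130.660, 134.362, 97.368, 77.526, 25.952.
Standard weights: 0.17, 0.02, 0.07, 0.30, 0.11, 0.33.
The Rural Belt: 0.1700×216.927 + 0.0200×122.480 + 0.0700×122.167 + 0.3000×91.907 + 0.1100×60.207 + 0.3300×24.250 = 90.0763 per 1000.
The Highland Zone: 0.1700×277.500 + 0.0200×130.660 + 0.0700×134.362 + 0.3000×97.368 + 0.1100×77.526 + 0.3300×25.952 = 105.4958 per 1000.
Ratio = 90.0763 ÷ 105.4958 = 0.85384.

0.854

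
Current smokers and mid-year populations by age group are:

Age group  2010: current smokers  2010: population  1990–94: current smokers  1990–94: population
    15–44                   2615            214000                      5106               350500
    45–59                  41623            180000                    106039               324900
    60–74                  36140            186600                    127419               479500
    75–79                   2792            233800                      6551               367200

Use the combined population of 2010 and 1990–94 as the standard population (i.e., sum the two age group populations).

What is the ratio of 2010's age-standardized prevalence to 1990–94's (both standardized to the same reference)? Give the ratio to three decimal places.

0.720

Age-specific rates per 1000 for 2010: 12.220, 231.239, 193.676, 11.942.
For 1990–94: 14.568, 326.374, 265.733, 17.840.
Combined standard total = 2336500; weights = 0.2416, 0.2161, 0.2851, 0.2572.
2010: 0.2416×12.220 + 0.2161×231.239 + 0.2851×193.676 + 0.2572×11.942 = 111.2071 per 1000.
1990–94: 0.2416×14.568 + 0.2161×326.374 + 0.2851×265.733 + 0.2572×17.840 = 154.3919 per 1000.
Ratio = 111.2071 ÷ 154.3919 = 0.72029.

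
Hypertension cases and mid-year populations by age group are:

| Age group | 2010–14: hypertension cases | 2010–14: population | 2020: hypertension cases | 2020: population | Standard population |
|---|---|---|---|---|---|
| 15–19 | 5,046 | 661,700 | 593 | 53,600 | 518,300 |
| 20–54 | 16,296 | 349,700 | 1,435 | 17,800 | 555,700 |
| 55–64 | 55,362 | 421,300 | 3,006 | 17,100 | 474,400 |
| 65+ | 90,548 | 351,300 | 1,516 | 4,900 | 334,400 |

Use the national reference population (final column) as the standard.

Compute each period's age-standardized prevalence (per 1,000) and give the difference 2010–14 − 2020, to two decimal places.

-31.34

Age-specific rates per 1,000 for 2010–14: 7.626, 46.600, 131.408, 257.751.
For 2020: 11.063, 80.618, 175.789, 309.388.
Standard total = 1,882,800; weights = 0.2753, 0.2951, 0.2520, 0.1776.
2010–14: 0.2753×7.626 + 0.2951×46.600 + 0.2520×131.408 + 0.1776×257.751 = 94.7418 per 1,000.
2020: 0.2753×11.063 + 0.2951×80.618 + 0.2520×175.789 + 0.1776×309.388 = 126.0821 per 1,000.
Difference = 94.7418 − 126.0821 = -31.3403.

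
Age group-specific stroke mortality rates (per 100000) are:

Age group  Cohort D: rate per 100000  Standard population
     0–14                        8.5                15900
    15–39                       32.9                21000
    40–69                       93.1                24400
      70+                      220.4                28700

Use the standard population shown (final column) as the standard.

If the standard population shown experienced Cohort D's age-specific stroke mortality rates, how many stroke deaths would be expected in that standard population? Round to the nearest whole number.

Expected stroke deaths = Σ (standard pop × age-specific rate ÷ 100000)
= 15900×8.5/100000 + 21000×32.9/100000 + 24400×93.1/100000 + 28700×220.4/100000
= 1.35 + 6.91 + 22.72 + 63.25 = 94.23.

94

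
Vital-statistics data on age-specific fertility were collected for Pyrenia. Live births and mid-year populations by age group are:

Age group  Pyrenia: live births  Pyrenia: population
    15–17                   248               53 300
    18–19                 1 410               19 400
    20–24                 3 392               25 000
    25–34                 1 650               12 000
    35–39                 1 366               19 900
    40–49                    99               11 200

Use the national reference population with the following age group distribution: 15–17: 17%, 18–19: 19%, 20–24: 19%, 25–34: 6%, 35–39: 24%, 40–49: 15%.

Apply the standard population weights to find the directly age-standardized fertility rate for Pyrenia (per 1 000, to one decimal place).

66.4

Age-specific rates per 1 000 for Pyrenia: 4.653, 72.680, 135.680, 137.500, 68.643, 8.839.
Standard weights: 0.17, 0.19, 0.19, 0.06, 0.24, 0.15.
Standardized rate: 0.1700×4.653 + 0.1900×72.680 + 0.1900×135.680 + 0.0600×137.500 + 0.2400×68.643 + 0.1500×8.839 = 66.4297 per 1 000.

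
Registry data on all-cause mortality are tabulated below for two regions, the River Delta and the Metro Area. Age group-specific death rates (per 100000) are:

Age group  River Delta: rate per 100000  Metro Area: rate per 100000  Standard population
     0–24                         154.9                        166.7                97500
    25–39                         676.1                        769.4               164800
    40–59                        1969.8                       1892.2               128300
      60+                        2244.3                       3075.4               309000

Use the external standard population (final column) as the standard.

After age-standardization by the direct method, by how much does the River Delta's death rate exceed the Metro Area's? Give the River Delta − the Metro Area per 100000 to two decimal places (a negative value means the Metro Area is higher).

Standard total = 699600; weights = 0.1394, 0.2356, 0.1834, 0.4417.
The River Delta: 0.1394×154.9 + 0.2356×676.1 + 0.1834×1969.8 + 0.4417×2244.3 = 1533.3592 per 100000.
The Metro Area: 0.1394×166.7 + 0.2356×769.4 + 0.1834×1892.2 + 0.4417×3075.4 = 1909.8317 per 100000.
Difference = 1533.3592 − 1909.8317 = -376.4725.

-376.47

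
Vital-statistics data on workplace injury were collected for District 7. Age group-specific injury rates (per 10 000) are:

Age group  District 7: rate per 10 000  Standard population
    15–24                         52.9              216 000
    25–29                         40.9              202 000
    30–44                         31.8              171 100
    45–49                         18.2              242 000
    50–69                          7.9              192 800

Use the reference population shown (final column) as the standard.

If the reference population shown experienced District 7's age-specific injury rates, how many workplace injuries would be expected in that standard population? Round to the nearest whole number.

3106

Expected workplace injuries = Σ (standard pop × age-specific rate ÷ 10 000)
= 216 000×52.9/10 000 + 202 000×40.9/10 000 + 171 100×31.8/10 000 + 242 000×18.2/10 000 + 192 800×7.9/10 000
= 1142.64 + 826.18 + 544.10 + 440.44 + 152.31 = 3105.67.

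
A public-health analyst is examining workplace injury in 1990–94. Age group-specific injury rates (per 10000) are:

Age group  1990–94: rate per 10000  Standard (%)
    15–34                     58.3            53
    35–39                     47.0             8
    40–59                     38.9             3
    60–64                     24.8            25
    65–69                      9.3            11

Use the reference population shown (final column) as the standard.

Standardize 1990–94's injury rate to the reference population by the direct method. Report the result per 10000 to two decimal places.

Standard weights: 0.53, 0.08, 0.03, 0.25, 0.11.
Standardized rate: 0.5300×58.3 + 0.0800×47.0 + 0.0300×38.9 + 0.2500×24.8 + 0.1100×9.3 = 43.0490 per 10000.

43.05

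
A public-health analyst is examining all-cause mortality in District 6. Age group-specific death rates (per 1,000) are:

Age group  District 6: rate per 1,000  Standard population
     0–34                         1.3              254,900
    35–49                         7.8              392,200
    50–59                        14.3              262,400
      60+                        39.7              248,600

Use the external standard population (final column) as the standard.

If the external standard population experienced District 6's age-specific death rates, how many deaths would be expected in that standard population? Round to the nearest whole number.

17012

Expected deaths = Σ (standard pop × age-specific rate ÷ 1,000)
= 254,900×1.3/1,000 + 392,200×7.8/1,000 + 262,400×14.3/1,000 + 248,600×39.7/1,000
= 331.37 + 3059.16 + 3752.32 + 9869.42 = 17012.27.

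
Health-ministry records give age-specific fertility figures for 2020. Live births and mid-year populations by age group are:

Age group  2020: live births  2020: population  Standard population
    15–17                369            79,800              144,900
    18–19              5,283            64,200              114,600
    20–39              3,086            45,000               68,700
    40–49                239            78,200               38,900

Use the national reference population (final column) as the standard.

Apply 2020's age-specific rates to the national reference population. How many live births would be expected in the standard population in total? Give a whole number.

14931

Age-specific rates per 1,000 for 2020: 4.624, 82.290, 68.578, 3.056.
Expected live births = Σ (standard pop × age-specific rate ÷ 1,000)
= 144,900×4.624/1,000 + 114,600×82.290/1,000 + 68,700×68.578/1,000 + 38,900×3.056/1,000
= 670.03 + 9430.40 + 4711.29 + 118.89 = 14930.61.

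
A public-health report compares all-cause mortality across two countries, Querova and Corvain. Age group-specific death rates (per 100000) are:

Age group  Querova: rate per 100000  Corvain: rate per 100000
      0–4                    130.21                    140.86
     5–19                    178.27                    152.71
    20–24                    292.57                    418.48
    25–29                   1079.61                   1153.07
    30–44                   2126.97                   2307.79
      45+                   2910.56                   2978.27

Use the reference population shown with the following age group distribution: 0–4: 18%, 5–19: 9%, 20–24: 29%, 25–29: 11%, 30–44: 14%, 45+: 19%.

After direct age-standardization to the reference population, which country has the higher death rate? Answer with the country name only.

Standard weights: 0.18, 0.09, 0.29, 0.11, 0.14, 0.19.
Querova: 0.1800×130.21 + 0.0900×178.27 + 0.2900×292.57 + 0.1100×1079.61 + 0.1400×2126.97 + 0.1900×2910.56 = 1093.8667 per 100000.
Corvain: 0.1800×140.86 + 0.0900×152.71 + 0.2900×418.48 + 0.1100×1153.07 + 0.1400×2307.79 + 0.1900×2978.27 = 1176.2575 per 100000.

Corvain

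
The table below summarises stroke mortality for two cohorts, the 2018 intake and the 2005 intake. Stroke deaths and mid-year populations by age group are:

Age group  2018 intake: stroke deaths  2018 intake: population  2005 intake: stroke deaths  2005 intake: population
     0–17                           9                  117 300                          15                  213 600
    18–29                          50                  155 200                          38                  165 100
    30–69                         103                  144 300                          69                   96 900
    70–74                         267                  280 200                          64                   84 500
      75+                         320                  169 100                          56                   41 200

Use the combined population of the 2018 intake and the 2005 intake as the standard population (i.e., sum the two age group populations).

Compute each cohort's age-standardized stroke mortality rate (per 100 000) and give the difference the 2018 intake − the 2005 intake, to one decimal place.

Age-specific rates per 100 000 for the 2018 intake: 7.67, 32.22, 71.38, 95.29, 189.24.
For the 2005 intake: 7.02, 23.02, 71.21, 75.74, 135.92.
Combined standard total = 1 467 400; weights = 0.2255, 0.2183, 0.1644, 0.2485, 0.1433.
The 2018 intake: 0.2255×7.67 + 0.2183×32.22 + 0.1644×71.38 + 0.2485×95.29 + 0.1433×189.24 = 71.2982 per 100 000.
The 2005 intake: 0.2255×7.02 + 0.2183×23.02 + 0.1644×71.21 + 0.2485×75.74 + 0.1433×135.92 = 56.6157 per 100 000.
Difference = 71.2982 − 56.6157 = 14.6825.

14.7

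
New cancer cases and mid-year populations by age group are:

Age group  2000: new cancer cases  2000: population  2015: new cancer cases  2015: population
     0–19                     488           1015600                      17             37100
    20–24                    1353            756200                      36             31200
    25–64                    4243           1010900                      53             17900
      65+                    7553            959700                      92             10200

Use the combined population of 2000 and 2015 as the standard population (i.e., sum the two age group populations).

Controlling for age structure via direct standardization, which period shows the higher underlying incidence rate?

Age-specific rates per 100000 for 2000: 48.05, 178.92, 419.72, 787.02.
For 2015: 45.82, 115.38, 296.09, 901.96.
Combined standard total = 3838800; weights = 0.2742, 0.2051, 0.2680, 0.2527.
2000: 0.2742×48.05 + 0.2051×178.92 + 0.2680×419.72 + 0.2527×787.02 = 361.2081 per 100000.
2015: 0.2742×45.82 + 0.2051×115.38 + 0.2680×296.09 + 0.2527×901.96 = 343.4717 per 100000.

2000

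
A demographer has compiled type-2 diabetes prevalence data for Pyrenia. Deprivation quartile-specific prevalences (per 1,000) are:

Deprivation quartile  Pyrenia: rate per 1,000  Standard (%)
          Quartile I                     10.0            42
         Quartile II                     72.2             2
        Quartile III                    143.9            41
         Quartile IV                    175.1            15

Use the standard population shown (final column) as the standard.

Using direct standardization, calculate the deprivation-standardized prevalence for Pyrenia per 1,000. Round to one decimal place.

Standard weights: 0.42, 0.02, 0.41, 0.15.
Standardized rate: 0.4200×10.0 + 0.0200×72.2 + 0.4100×143.9 + 0.1500×175.1 = 90.9080 per 1,000.

90.9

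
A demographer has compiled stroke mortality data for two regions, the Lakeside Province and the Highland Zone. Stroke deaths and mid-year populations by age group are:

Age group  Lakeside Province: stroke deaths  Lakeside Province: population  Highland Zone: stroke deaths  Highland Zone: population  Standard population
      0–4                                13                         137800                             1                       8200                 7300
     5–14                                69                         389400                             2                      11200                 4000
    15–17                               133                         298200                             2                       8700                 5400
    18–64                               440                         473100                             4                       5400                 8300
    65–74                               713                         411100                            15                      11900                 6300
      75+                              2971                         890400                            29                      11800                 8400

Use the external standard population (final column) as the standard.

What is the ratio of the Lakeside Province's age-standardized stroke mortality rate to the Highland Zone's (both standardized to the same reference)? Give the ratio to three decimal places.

Age-specific rates per 100000 for the Lakeside Province: 9.43, 17.72, 44.60, 93.00, 173.44, 333.67.
For the Highland Zone: 12.20, 17.86, 22.99, 74.07, 126.05, 245.76.
Standard total = 39700; weights = 0.1839, 0.1008, 0.1360, 0.2091, 0.1587, 0.2116.
The Lakeside Province: 0.1839×9.43 + 0.1008×17.72 + 0.1360×44.60 + 0.2091×93.00 + 0.1587×173.44 + 0.2116×333.67 = 127.1538 per 100000.
The Highland Zone: 0.1839×12.20 + 0.1008×17.86 + 0.1360×22.99 + 0.2091×74.07 + 0.1587×126.05 + 0.2116×245.76 = 94.6582 per 100000.
Ratio = 127.1538 ÷ 94.6582 = 1.34329.

1.343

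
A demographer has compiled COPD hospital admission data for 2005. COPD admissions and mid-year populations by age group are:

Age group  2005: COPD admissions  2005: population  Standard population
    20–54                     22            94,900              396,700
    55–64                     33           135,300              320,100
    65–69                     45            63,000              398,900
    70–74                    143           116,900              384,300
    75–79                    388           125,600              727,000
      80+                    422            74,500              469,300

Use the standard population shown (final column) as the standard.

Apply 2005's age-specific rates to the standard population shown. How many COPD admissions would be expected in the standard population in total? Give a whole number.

Age-specific rates per 10,000 for 2005: 2.32, 2.44, 7.14, 12.23, 30.89, 56.64.
Expected COPD admissions = Σ (standard pop × age-specific rate ÷ 10,000)
= 396,700×2.32/10,000 + 320,100×2.44/10,000 + 398,900×7.14/10,000 + 384,300×12.23/10,000 + 727,000×30.89/10,000 + 469,300×56.64/10,000
= 91.96 + 78.07 + 284.93 + 470.10 + 2245.83 + 2658.32 = 5829.21.

5829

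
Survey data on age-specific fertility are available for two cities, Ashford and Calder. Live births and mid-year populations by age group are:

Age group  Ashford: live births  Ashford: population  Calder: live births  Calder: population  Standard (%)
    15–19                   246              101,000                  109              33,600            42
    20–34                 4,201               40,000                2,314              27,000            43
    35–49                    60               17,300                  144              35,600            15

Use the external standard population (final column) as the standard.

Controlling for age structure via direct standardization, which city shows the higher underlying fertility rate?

Age-specific rates per 1,000 for Ashford: 2.436, 105.025, 3.468.
For Calder: 3.244, 85.704, 4.045.
Standard weights: 0.42, 0.43, 0.15.
Ashford: 0.4200×2.436 + 0.4300×105.025 + 0.1500×3.468 = 46.7040 per 1,000.
Calder: 0.4200×3.244 + 0.4300×85.704 + 0.1500×4.045 = 38.8218 per 1,000.

Ashford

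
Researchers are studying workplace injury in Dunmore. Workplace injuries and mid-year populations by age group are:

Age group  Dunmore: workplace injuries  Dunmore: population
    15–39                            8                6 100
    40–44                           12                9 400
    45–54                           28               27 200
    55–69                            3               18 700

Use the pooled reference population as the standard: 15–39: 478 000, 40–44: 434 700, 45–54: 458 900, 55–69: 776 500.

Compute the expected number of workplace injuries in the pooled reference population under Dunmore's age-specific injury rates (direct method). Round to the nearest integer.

Age-specific rates per 10 000 for Dunmore: 13.11, 12.77, 10.29, 1.60.
Expected workplace injuries = Σ (standard pop × age-specific rate ÷ 10 000)
= 478 000×13.11/10 000 + 434 700×12.77/10 000 + 458 900×10.29/10 000 + 776 500×1.60/10 000
= 626.89 + 554.94 + 472.40 + 124.57 = 1778.79.

1779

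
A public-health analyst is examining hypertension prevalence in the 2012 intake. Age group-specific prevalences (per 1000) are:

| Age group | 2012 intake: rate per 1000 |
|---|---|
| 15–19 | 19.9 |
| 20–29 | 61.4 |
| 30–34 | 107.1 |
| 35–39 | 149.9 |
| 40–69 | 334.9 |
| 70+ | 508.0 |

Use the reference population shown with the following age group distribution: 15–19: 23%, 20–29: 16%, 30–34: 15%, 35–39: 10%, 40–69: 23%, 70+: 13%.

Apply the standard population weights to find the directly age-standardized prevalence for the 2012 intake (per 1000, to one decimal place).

188.5

Standard weights: 0.23, 0.16, 0.15, 0.10, 0.23, 0.13.
Standardized rate: 0.2300×19.9 + 0.1600×61.4 + 0.1500×107.1 + 0.1000×149.9 + 0.2300×334.9 + 0.1300×508.0 = 188.5230 per 1000.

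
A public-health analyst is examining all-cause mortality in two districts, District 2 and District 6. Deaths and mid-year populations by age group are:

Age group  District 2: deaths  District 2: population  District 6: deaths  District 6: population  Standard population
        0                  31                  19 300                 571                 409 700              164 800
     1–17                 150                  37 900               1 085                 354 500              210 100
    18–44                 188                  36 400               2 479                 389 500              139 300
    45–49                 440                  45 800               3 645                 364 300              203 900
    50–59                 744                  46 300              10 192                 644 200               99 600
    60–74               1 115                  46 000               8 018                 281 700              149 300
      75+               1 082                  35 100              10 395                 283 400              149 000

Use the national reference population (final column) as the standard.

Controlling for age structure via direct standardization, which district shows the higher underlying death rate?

District 6

Age-specific rates per 1 000 for District 2: 1.606, 3.958, 5.165, 9.607, 16.069, 24.239, 30.826.
For District 6: 1.394, 3.061, 6.365, 10.005, 15.821, 28.463, 36.680.
Standard total = 1 116 000; weights = 0.1477, 0.1883, 0.1248, 0.1827, 0.0892, 0.1338, 0.1335.
District 2: 0.1477×1.606 + 0.1883×3.958 + 0.1248×5.165 + 0.1827×9.607 + 0.0892×16.069 + 0.1338×24.239 + 0.1335×30.826 = 12.1748 per 1 000.
District 6: 0.1477×1.394 + 0.1883×3.061 + 0.1248×6.365 + 0.1827×10.005 + 0.0892×15.821 + 0.1338×28.463 + 0.1335×36.680 = 13.5215 per 1 000.
The crude rates (14.06 vs 13.34) would put District 2 higher, but that reflects its age composition; once standardized to a common age structure, District 6 has the higher underlying rate.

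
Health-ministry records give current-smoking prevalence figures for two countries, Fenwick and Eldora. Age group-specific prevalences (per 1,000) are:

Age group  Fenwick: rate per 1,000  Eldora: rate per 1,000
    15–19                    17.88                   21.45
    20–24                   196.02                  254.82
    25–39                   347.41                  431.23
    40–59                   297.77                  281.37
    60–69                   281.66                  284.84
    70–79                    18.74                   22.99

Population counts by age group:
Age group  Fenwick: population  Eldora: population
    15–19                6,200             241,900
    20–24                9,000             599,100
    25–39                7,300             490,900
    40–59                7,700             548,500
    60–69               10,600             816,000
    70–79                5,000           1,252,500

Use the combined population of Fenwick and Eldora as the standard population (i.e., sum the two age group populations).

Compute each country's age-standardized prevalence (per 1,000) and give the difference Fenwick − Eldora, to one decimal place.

-19.3

Combined standard total = 3,994,700; weights = 0.0621, 0.1522, 0.1247, 0.1392, 0.2069, 0.3148.
Fenwick: 0.0621×17.88 + 0.1522×196.02 + 0.1247×347.41 + 0.1392×297.77 + 0.2069×281.66 + 0.3148×18.74 = 179.9186 per 1,000.
Eldora: 0.0621×21.45 + 0.1522×254.82 + 0.1247×431.23 + 0.1392×281.37 + 0.2069×284.84 + 0.3148×22.99 = 199.2573 per 1,000.
Difference = 179.9186 − 199.2573 = -19.3387.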